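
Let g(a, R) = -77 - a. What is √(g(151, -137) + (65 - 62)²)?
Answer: I*√219 ≈ 14.799*I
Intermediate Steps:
√(g(151, -137) + (65 - 62)²) = √((-77 - 1*151) + (65 - 62)²) = √((-77 - 151) + 3²) = √(-228 + 9) = √(-219) = I*√219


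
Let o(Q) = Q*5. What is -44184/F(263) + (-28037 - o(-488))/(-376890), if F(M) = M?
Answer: -63291923/376890 ≈ -167.93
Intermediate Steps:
o(Q) = 5*Q
-44184/F(263) + (-28037 - o(-488))/(-376890) = -44184/263 + (-28037 - 5*(-488))/(-376890) = -44184*1/263 + (-28037 - 1*(-2440))*(-1/376890) = -168 + (-28037 + 2440)*(-1/376890) = -168 - 25597*(-1/376890) = -168 + 25597/376890 = -63291923/376890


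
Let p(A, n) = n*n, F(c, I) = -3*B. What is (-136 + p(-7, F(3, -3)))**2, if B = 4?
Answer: 64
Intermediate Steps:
F(c, I) = -12 (F(c, I) = -3*4 = -12)
p(A, n) = n**2
(-136 + p(-7, F(3, -3)))**2 = (-136 + (-12)**2)**2 = (-136 + 144)**2 = 8**2 = 64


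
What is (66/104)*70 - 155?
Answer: -2875/26 ≈ -110.58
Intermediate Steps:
(66/104)*70 - 155 = (66*(1/104))*70 - 155 = (33/52)*70 - 155 = 1155/26 - 155 = -2875/26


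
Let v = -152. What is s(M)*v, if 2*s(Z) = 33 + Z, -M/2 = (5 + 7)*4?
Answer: 4788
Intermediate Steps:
M = -96 (M = -2*(5 + 7)*4 = -24*4 = -2*48 = -96)
s(Z) = 33/2 + Z/2 (s(Z) = (33 + Z)/2 = 33/2 + Z/2)
s(M)*v = (33/2 + (½)*(-96))*(-152) = (33/2 - 48)*(-152) = -63/2*(-152) = 4788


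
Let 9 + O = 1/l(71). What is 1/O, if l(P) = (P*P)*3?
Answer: -15123/136106 ≈ -0.11111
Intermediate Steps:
l(P) = 3*P² (l(P) = P²*3 = 3*P²)
O = -136106/15123 (O = -9 + 1/(3*71²) = -9 + 1/(3*5041) = -9 + 1/15123 = -136106/15123 ≈ -8.9999)
1/O = 1/(-136106/15123) = -15123/136106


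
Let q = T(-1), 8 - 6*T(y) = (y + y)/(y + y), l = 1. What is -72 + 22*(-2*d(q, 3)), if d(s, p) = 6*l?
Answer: -336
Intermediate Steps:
T(y) = 7/6 (T(y) = 4/3 - (y + y)/(6*(y + y)) = 4/3 - 2*y/(6*(2*y)) = 4/3 - 2*y*1/(2*y)/6 = 4/3 - ⅙*1 = 4/3 - ⅙ = 7/6)
q = 7/6 ≈ 1.1667
d(s, p) = 6 (d(s, p) = 6*1 = 6)
-72 + 22*(-2*d(q, 3)) = -72 + 22*(-2*6) = -72 + 22*(-12) = -72 - 264 = -336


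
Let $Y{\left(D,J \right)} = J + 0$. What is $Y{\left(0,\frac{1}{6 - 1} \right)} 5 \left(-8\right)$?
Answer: $-8$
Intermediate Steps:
$Y{\left(D,J \right)} = J$
$Y{\left(0,\frac{1}{6 - 1} \right)} 5 \left(-8\right) = \frac{1}{6 - 1} \cdot 5 \left(-8\right) = \frac{1}{5} \cdot 5 \left(-8\right) = 1 \left(-8\right) = -8$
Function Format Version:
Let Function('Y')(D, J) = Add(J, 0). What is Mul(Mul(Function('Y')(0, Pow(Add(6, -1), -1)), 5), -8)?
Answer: -8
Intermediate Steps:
Function('Y')(D, J) = J
Mul(Mul(Function('Y')(0, Pow(Add(6, -1), -1)), 5), -8) = Mul(Mul(Pow(Add(6, -1), -1), 5), -8) = Mul(Mul(Pow(5, -1), 5), -8) = Mul(Mul(Rational(1, 5), 5), -8) = Mul(1, -8) = -8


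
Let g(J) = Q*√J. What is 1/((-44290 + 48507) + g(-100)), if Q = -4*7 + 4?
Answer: 4217/17840689 + 240*I/17840689 ≈ 0.00023637 + 1.3452e-5*I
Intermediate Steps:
Q = -24 (Q = -28 + 4 = -24)
g(J) = -24*√J
1/((-44290 + 48507) + g(-100)) = 1/((-44290 + 48507) - 240*I) = 1/(4217 - 240*I) = (4217 + 240*I)/17840689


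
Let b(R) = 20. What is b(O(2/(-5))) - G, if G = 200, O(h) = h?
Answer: -180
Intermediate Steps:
b(O(2/(-5))) - G = 20 - 1*200 = 20 - 200 = -180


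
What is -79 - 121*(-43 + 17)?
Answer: 3067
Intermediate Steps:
-79 - 121*(-43 + 17) = -79 - 121*(-26) = -79 + 3146 = 3067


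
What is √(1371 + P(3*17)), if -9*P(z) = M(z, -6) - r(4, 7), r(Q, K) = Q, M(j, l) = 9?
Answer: √12334/3 ≈ 37.020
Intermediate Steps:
P(z) = -5/9 (P(z) = -(9 - 1*4)/9 = -(9 - 4)/9 = -⅑*5 = -5/9)
√(1371 + P(3*17)) = √(1371 - 5/9) = √(12334/9) = √12334/3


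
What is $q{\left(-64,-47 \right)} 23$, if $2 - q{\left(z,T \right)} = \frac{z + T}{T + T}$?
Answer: $\frac{1771}{94} \approx 18.84$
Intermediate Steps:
$q{\left(z,T \right)} = 2 - \frac{T + z}{2 T}$ ($q{\left(z,T \right)} = 2 - \frac{z + T}{T + T} = 2 - \frac{T + z}{2 T}$)
$q{\left(-64,-47 \right)} 23 = \frac{\left(-1\right) \left(-64\right) + 3 \left(-47\right)}{2 \left(-47\right)} 23 = \frac{1}{2} \left(- \frac{1}{47}\right) \left(64 - 141\right) 23 = \frac{1}{2} \left(- \frac{1}{47}\right) \left(-77\right) 23 = \frac{77}{94} \cdot 23 = \frac{1771}{94}$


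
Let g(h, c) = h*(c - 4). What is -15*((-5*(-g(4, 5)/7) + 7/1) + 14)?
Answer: -2505/7 ≈ -357.86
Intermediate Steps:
g(h, c) = h*(-4 + c)
-15*((-5*(-g(4, 5)/7) + 7/1) + 14) = -15*((-5/((-7*1/(4*(-4 + 5)))) + 7/1) + 14) = -15*((-5/((-7/(4*1))) + 7*1) + 14) = -15*((-5/((-7/4)) + 7) + 14) = -15*((-5/((-7*¼)) + 7) + 14) = -15*((-5/(-7/4) + 7) + 14) = -15*((-5*(-4/7) + 7) + 14) = -15*((20/7 + 7) + 14) = -15*(69/7 + 14) = -15*167/7 = -2505/7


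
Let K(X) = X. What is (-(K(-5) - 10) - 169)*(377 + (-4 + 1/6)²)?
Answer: -1085777/18 ≈ -60321.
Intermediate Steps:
(-(K(-5) - 10) - 169)*(377 + (-4 + 1/6)²) = (-(-5 - 10) - 169)*(377 + (-4 + 1/6)²) = (-1*(-15) - 169)*(377 + (-4 + ⅙)²) = (15 - 169)*(377 + (-23/6)²) = -154*(377 + 529/36) = -154*14101/36 = -1085777/18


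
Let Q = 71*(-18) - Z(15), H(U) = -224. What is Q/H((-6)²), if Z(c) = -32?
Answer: 89/16 ≈ 5.5625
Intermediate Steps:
Q = -1246 (Q = 71*(-18) - 1*(-32) = -1278 + 32 = -1246)
Q/H((-6)²) = -1246/(-224) = -1246*(-1/224) = 89/16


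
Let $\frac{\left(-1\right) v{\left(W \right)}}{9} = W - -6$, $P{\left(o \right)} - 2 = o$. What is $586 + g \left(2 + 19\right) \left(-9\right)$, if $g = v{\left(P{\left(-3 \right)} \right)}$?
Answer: $9091$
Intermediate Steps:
$P{\left(o \right)} = 2 + o$
$v{\left(W \right)} = -54 - 9 W$ ($v{\left(W \right)} = - 9 \left(W - -6\right) = - 9 \left(W + 6\right) = - 9 \left(6 + W\right) = -54 - 9 W$)
$g = -45$ ($g = -54 - 9 \left(2 - 3\right) = -54 - -9 = -54 + 9 = -45$)
$586 + g \left(2 + 19\right) \left(-9\right) = 586 - 45 \left(2 + 19\right) \left(-9\right) = 586 - 45 \cdot 21 \left(-9\right) = 586 - -8505 = 586 + 8505 = 9091$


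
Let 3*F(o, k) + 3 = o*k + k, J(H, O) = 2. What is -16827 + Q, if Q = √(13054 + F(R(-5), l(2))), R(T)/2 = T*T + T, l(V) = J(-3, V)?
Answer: -16827 + √117723/3 ≈ -16713.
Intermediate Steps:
l(V) = 2
R(T) = 2*T + 2*T² (R(T) = 2*(T*T + T) = 2*(T² + T) = 2*(T + T²) = 2*T + 2*T²)
F(o, k) = -1 + k/3 + k*o/3 (F(o, k) = -1 + (o*k + k)/3 = -1 + (k*o + k)/3 = -1 + (k + k*o)/3 = -1 + (k/3 + k*o/3) = -1 + k/3 + k*o/3)
Q = √117723/3 (Q = √(13054 + (-1 + (⅓)*2 + (⅓)*2*(2*(-5)*(1 - 5)))) = √(13054 + (-1 + ⅔ + (⅓)*2*(2*(-5)*(-4)))) = √(13054 + (-1 + ⅔ + (⅓)*2*40)) = √(13054 + (-1 + ⅔ + 80/3)) = √(13054 + 79/3) = √(39241/3) = √117723/3 ≈ 114.37)
-16827 + Q = -16827 + √117723/3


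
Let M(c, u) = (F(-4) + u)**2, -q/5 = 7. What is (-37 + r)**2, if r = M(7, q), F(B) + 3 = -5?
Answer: 3283344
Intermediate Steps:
q = -35 (q = -5*7 = -35)
F(B) = -8 (F(B) = -3 - 5 = -8)
M(c, u) = (-8 + u)**2
r = 1849 (r = (-8 - 35)**2 = (-43)**2 = 1849)
(-37 + r)**2 = (-37 + 1849)**2 = 1812**2 = 3283344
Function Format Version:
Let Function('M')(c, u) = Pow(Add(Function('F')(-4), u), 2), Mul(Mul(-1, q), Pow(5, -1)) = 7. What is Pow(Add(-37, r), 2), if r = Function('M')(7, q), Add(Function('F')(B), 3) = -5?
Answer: 3283344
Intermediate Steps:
q = -35 (q = Mul(-5, 7) = -35)
Function('F')(B) = -8 (Function('F')(B) = Add(-3, -5) = -8)
Function('M')(c, u) = Pow(Add(-8, u), 2)
r = 1849 (r = Pow(Add(-8, -35), 2) = Pow(-43, 2) = 1849)
Pow(Add(-37, r), 2) = Pow(Add(-37, 1849), 2) = Pow(1812, 2) = 3283344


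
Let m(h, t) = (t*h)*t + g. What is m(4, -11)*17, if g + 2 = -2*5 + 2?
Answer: 8058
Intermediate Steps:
g = -10 (g = -2 + (-2*5 + 2) = -2 + (-10 + 2) = -2 - 8 = -10)
m(h, t) = -10 + h*t² (m(h, t) = (t*h)*t - 10 = (h*t)*t - 10 = h*t² - 10 = -10 + h*t²)
m(4, -11)*17 = (-10 + 4*(-11)²)*17 = (-10 + 4*121)*17 = (-10 + 484)*17 = 474*17 = 8058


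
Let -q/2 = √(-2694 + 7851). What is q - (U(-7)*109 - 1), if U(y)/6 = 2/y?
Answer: 1315/7 - 6*√573 ≈ 44.233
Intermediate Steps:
U(y) = 12/y (U(y) = 6*(2/y) = 12/y)
q = -6*√573 (q = -2*√(-2694 + 7851) = -6*√573 ≈ -143.62)
q - (U(-7)*109 - 1) = -6*√573 - ((12/(-7))*109 - 1) = -6*√573 - ((12*(-⅐))*109 - 1) = -6*√573 - (-12/7*109 - 1) = -6*√573 - (-1308/7 - 1) = -6*√573 - 1*(-1315/7) = -6*√573 + 1315/7 = 1315/7 - 6*√573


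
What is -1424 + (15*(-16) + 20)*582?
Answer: -129464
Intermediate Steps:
-1424 + (15*(-16) + 20)*582 = -1424 + (-240 + 20)*582 = -1424 - 220*582 = -1424 - 128040 = -129464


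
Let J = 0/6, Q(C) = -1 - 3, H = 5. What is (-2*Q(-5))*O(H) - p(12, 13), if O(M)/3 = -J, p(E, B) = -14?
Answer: 14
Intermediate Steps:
Q(C) = -4
J = 0 (J = 0*(1/6) = 0)
O(M) = 0 (O(M) = 3*(-1*0) = 3*0 = 0)
(-2*Q(-5))*O(H) - p(12, 13) = -2*(-4)*0 - 1*(-14) = 8*0 + 14 = 0 + 14 = 14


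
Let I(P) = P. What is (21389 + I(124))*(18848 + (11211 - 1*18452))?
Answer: 249701391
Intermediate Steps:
(21389 + I(124))*(18848 + (11211 - 1*18452)) = (21389 + 124)*(18848 + (11211 - 1*18452)) = 21513*(18848 + (11211 - 18452)) = 21513*(18848 - 7241) = 21513*11607 = 249701391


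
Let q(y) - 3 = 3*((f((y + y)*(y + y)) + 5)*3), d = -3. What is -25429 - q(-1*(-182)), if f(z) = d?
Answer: -25450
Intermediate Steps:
f(z) = -3
q(y) = 21 (q(y) = 3 + 3*((-3 + 5)*3) = 3 + 3*(2*3) = 3 + 3*6 = 3 + 18 = 21)
-25429 - q(-1*(-182)) = -25429 - 1*21 = -25429 - 21 = -25450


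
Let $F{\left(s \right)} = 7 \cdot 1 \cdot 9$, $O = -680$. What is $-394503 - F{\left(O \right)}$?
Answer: $-394566$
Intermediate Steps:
$F{\left(s \right)} = 63$ ($F{\left(s \right)} = 7 \cdot 9 = 63$)
$-394503 - F{\left(O \right)} = -394503 - 63 = -394566$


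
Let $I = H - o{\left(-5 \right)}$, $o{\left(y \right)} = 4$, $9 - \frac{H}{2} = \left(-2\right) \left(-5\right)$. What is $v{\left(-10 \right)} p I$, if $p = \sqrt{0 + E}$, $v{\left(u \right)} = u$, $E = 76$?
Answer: $120 \sqrt{19} \approx 523.07$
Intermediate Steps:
$H = -2$ ($H = 18 - 2 \left(\left(-2\right) \left(-5\right)\right) = 18 - 20 = -2$)
$I = -6$ ($I = -2 - 4 = -6$)
$p = 2 \sqrt{19}$ ($p = \sqrt{0 + 76} = \sqrt{76} = 2 \sqrt{19} \approx 8.7178$)
$v{\left(-10 \right)} p I = - 10 \cdot 2 \sqrt{19} \left(-6\right) = - 20 \sqrt{19} \left(-6\right) = 120 \sqrt{19}$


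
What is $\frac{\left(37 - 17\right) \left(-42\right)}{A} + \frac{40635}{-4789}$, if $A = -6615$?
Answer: $- \frac{2521693}{301707} \approx -8.3581$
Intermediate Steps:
$\frac{\left(37 - 17\right) \left(-42\right)}{A} + \frac{40635}{-4789} = \frac{\left(37 - 17\right) \left(-42\right)}{-6615} + \frac{40635}{-4789} = 20 \left(-42\right) \left(- \frac{1}{6615}\right) + 40635 \left(- \frac{1}{4789}\right) = \left(-840\right) \left(- \frac{1}{6615}\right) - \frac{40635}{4789} = \frac{8}{63} - \frac{40635}{4789} = - \frac{2521693}{301707}$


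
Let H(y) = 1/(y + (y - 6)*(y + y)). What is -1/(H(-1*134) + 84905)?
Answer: -37386/3174258331 ≈ -1.1778e-5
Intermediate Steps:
H(y) = 1/(y + 2*y*(-6 + y)) (H(y) = 1/(y + (-6 + y)*(2*y)) = 1/(y + 2*y*(-6 + y)))
-1/(H(-1*134) + 84905) = -1/(1/(((-1*134))*(-11 + 2*(-1*134))) + 84905) = -1/(1/((-134)*(-11 + 2*(-134))) + 84905) = -1/(-1/(134*(-11 - 268)) + 84905) = -1/(-1/134/(-279) + 84905) = -1/(-1/134*(-1/279) + 84905) = -1/(1/37386 + 84905) = -1/3174258331/37386 = -1*37386/3174258331 = -37386/3174258331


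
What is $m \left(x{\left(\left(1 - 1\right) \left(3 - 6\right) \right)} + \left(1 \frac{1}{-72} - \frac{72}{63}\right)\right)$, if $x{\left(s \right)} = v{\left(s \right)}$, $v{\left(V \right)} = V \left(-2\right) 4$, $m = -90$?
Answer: $\frac{2915}{28} \approx 104.11$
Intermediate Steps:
$v{\left(V \right)} = - 8 V$ ($v{\left(V \right)} = - 2 V 4 = - 8 V$)
$x{\left(s \right)} = - 8 s$
$m \left(x{\left(\left(1 - 1\right) \left(3 - 6\right) \right)} + \left(1 \frac{1}{-72} - \frac{72}{63}\right)\right) = - 90 \left(- 8 \left(1 - 1\right) \left(3 - 6\right) + \left(1 \frac{1}{-72} - \frac{72}{63}\right)\right) = - 90 \left(- 8 \cdot 0 \left(-3\right) + \left(1 \left(- \frac{1}{72}\right) - \frac{8}{7}\right)\right) = - 90 \left(\left(-8\right) 0 - \frac{583}{504}\right) = - 90 \left(0 - \frac{583}{504}\right) = \left(-90\right) \left(- \frac{583}{504}\right) = \frac{2915}{28}$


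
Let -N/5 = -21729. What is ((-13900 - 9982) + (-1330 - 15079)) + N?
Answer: 68354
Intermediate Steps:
N = 108645 (N = -5*(-21729) = 108645)
((-13900 - 9982) + (-1330 - 15079)) + N = ((-13900 - 9982) + (-1330 - 15079)) + 108645 = (-23882 - 16409) + 108645 = -40291 + 108645 = 68354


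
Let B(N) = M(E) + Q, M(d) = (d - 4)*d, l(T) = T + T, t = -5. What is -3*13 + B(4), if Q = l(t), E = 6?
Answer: -37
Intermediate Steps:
l(T) = 2*T
Q = -10 (Q = 2*(-5) = -10)
M(d) = d*(-4 + d) (M(d) = (-4 + d)*d = d*(-4 + d))
B(N) = 2 (B(N) = 6*(-4 + 6) - 10 = 6*2 - 10 = 12 - 10 = 2)
-3*13 + B(4) = -3*13 + 2 = -39 + 2 = -37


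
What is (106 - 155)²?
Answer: 2401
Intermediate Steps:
(106 - 155)² = (-49)² = 2401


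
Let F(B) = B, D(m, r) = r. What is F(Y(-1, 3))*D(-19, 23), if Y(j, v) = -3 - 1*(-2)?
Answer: -23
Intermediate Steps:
Y(j, v) = -1 (Y(j, v) = -3 + 2 = -1)
F(Y(-1, 3))*D(-19, 23) = -1*23 = -23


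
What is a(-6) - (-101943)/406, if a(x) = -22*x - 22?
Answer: 146603/406 ≈ 361.09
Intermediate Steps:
a(x) = -22 - 22*x
a(-6) - (-101943)/406 = (-22 - 22*(-6)) - (-101943)/406 = (-22 + 132) - (-101943)/406 = 110 - 423*(-241/406) = 110 + 101943/406 = 146603/406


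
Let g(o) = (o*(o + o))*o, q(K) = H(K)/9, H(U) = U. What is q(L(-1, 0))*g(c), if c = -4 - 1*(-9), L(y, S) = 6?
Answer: 500/3 ≈ 166.67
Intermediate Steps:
q(K) = K/9
c = 5 (c = -4 + 9 = 5)
g(o) = 2*o**3 (g(o) = (o*(2*o))*o = (2*o**2)*o = 2*o**3)
q(L(-1, 0))*g(c) = ((1/9)*6)*(2*5**3) = 2*(2*125)/3 = (2/3)*250 = 500/3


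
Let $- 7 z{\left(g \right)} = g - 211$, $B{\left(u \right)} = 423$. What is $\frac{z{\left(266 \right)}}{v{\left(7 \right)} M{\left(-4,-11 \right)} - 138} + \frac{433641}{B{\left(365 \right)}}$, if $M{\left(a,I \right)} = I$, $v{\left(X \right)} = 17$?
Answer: $\frac{65770436}{64155} \approx 1025.2$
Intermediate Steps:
$z{\left(g \right)} = \frac{211}{7} - \frac{g}{7}$ ($z{\left(g \right)} = - \frac{g - 211}{7} = - \frac{-211 + g}{7} = \frac{211}{7} - \frac{g}{7}$)
$\frac{z{\left(266 \right)}}{v{\left(7 \right)} M{\left(-4,-11 \right)} - 138} + \frac{433641}{B{\left(365 \right)}} = \frac{\frac{211}{7} - 38}{17 \left(-11\right) - 138} + \frac{433641}{423} = \frac{\frac{211}{7} - 38}{-187 - 138} + 433641 \cdot \frac{1}{423} = - \frac{55}{7 \left(-325\right)} + \frac{144547}{141} = \left(- \frac{55}{7}\right) \left(- \frac{1}{325}\right) + \frac{144547}{141} = \frac{11}{455} + \frac{144547}{141} = \frac{65770436}{64155}$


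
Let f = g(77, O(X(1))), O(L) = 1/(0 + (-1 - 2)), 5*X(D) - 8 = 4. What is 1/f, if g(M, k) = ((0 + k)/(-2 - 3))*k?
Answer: -45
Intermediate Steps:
X(D) = 12/5 (X(D) = 8/5 + (1/5)*4 = 8/5 + 4/5 = 12/5)
O(L) = -1/3 (O(L) = 1/(0 - 3) = 1/(-3) = -1/3)
g(M, k) = -k**2/5 (g(M, k) = (k/(-5))*k = (k*(-1/5))*k = (-k/5)*k = -k**2/5)
f = -1/45 (f = -(-1/3)**2/5 = -1/5*1/9 = -1/45 ≈ -0.022222)
1/f = 1/(-1/45) = -45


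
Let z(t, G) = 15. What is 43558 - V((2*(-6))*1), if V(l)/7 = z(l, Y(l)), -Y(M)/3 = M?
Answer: 43453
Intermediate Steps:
Y(M) = -3*M
V(l) = 105 (V(l) = 7*15 = 105)
43558 - V((2*(-6))*1) = 43558 - 1*105 = 43558 - 105 = 43453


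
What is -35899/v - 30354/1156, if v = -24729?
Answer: -354562411/14293362 ≈ -24.806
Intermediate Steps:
-35899/v - 30354/1156 = -35899/(-24729) - 30354/1156 = -35899*(-1/24729) - 30354*1/1156 = 35899/24729 - 15177/578 = -354562411/14293362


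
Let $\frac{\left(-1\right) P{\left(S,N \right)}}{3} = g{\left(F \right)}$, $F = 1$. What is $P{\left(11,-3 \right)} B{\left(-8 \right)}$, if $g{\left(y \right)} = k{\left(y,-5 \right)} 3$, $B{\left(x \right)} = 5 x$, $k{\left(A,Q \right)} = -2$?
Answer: $-720$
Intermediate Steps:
$g{\left(y \right)} = -6$ ($g{\left(y \right)} = \left(-2\right) 3 = -6$)
$P{\left(S,N \right)} = 18$ ($P{\left(S,N \right)} = \left(-3\right) \left(-6\right) = 18$)
$P{\left(11,-3 \right)} B{\left(-8 \right)} = 18 \cdot 5 \left(-8\right) = 18 \left(-40\right) = -720$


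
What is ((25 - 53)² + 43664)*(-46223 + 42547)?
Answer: -163390848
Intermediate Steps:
((25 - 53)² + 43664)*(-46223 + 42547) = ((-28)² + 43664)*(-3676) = (784 + 43664)*(-3676) = 44448*(-3676) = -163390848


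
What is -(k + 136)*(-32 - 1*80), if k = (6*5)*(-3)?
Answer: 5152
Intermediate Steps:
k = -90 (k = 30*(-3) = -90)
-(k + 136)*(-32 - 1*80) = -(-90 + 136)*(-32 - 1*80) = -46*(-32 - 80) = -46*(-112) = -1*(-5152) = 5152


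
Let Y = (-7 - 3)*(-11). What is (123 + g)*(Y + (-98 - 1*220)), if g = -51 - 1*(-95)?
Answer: -34736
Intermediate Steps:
g = 44 (g = -51 + 95 = 44)
Y = 110 (Y = -10*(-11) = 110)
(123 + g)*(Y + (-98 - 1*220)) = (123 + 44)*(110 + (-98 - 1*220)) = 167*(110 + (-98 - 220)) = 167*(110 - 318) = 167*(-208) = -34736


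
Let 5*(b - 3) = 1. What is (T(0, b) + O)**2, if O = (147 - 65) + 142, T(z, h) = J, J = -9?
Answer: 46225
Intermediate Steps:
b = 16/5 (b = 3 + (1/5)*1 = 3 + 1/5 = 16/5 ≈ 3.2000)
T(z, h) = -9
O = 224 (O = 82 + 142 = 224)
(T(0, b) + O)**2 = (-9 + 224)**2 = 215**2 = 46225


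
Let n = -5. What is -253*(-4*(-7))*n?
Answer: 35420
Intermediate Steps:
-253*(-4*(-7))*n = -253*(-4*(-7))*(-5) = -7084*(-5) = -253*(-140) = 35420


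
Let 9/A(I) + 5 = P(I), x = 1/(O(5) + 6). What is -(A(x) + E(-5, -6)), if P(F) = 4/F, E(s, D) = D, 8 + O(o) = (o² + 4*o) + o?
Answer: 1113/187 ≈ 5.9519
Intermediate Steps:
O(o) = -8 + o² + 5*o (O(o) = -8 + ((o² + 4*o) + o) = -8 + (o² + 5*o) = -8 + o² + 5*o)
x = 1/48 (x = 1/((-8 + 5² + 5*5) + 6) = 1/((-8 + 25 + 25) + 6) = 1/(42 + 6) = 1/48 ≈ 0.020833)
A(I) = 9/(-5 + 4/I)
-(A(x) + E(-5, -6)) = -(-9*1/48/(-4 + 5*(1/48)) - 6) = -(-9*1/48/(-4 + 5/48) - 6) = -(-9*1/48/(-187/48) - 6) = -(-9*1/48*(-48/187) - 6) = -(9/187 - 6) = -1*(-1113/187) = 1113/187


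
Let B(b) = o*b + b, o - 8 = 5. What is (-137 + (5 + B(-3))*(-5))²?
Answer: 2304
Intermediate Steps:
o = 13 (o = 8 + 5 = 13)
B(b) = 14*b (B(b) = 13*b + b = 14*b)
(-137 + (5 + B(-3))*(-5))² = (-137 + (5 + 14*(-3))*(-5))² = (-137 + (5 - 42)*(-5))² = (-137 - 37*(-5))² = (-137 + 185)² = 48² = 2304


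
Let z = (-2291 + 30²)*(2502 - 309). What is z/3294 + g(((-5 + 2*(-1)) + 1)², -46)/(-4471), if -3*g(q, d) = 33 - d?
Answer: -4546177777/4909158 ≈ -926.06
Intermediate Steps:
z = -3050463 (z = (-2291 + 900)*2193 = -1391*2193 = -3050463)
g(q, d) = -11 + d/3 (g(q, d) = -(33 - d)/3 = -11 + d/3)
z/3294 + g(((-5 + 2*(-1)) + 1)², -46)/(-4471) = -3050463/3294 + (-11 + (⅓)*(-46))/(-4471) = -3050463*1/3294 + (-11 - 46/3)*(-1/4471) = -1016821/1098 - 79/3*(-1/4471) = -1016821/1098 + 79/13413 = -4546177777/4909158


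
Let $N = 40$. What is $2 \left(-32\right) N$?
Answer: $-2560$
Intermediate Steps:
$2 \left(-32\right) N = 2 \left(-32\right) 40 = \left(-64\right) 40 = -2560$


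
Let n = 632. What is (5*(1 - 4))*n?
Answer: -9480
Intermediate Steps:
(5*(1 - 4))*n = (5*(1 - 4))*632 = (5*(-3))*632 = -15*632 = -9480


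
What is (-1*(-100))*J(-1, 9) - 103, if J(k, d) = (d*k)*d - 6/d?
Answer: -24809/3 ≈ -8269.7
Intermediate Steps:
J(k, d) = -6/d + k*d² (J(k, d) = k*d² - 6/d = -6/d + k*d²)
(-1*(-100))*J(-1, 9) - 103 = (-1*(-100))*((-6 - 1*9³)/9) - 103 = 100*((-6 - 1*729)/9) - 103 = 100*((-6 - 729)/9) - 103 = 100*((⅑)*(-735)) - 103 = 100*(-245/3) - 103 = -24500/3 - 103 = -24809/3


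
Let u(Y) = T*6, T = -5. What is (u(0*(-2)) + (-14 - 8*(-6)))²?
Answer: 16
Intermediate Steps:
u(Y) = -30 (u(Y) = -5*6 = -30)
(u(0*(-2)) + (-14 - 8*(-6)))² = (-30 + (-14 - 8*(-6)))² = (-30 + (-14 + 48))² = (-30 + 34)² = 4² = 16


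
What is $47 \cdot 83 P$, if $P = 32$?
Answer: $124832$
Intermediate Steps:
$47 \cdot 83 P = 47 \cdot 83 \cdot 32 = 3901 \cdot 32 = 124832$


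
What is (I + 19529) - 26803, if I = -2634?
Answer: -9908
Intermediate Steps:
(I + 19529) - 26803 = (-2634 + 19529) - 26803 = 16895 - 26803 = -9908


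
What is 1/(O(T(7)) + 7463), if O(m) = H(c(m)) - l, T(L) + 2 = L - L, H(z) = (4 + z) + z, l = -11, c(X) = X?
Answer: 1/7474 ≈ 0.00013380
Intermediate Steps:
H(z) = 4 + 2*z
T(L) = -2 (T(L) = -2 + (L - L) = -2 + 0 = -2)
O(m) = 15 + 2*m (O(m) = (4 + 2*m) - 1*(-11) = (4 + 2*m) + 11 = 15 + 2*m)
1/(O(T(7)) + 7463) = 1/((15 + 2*(-2)) + 7463) = 1/((15 - 4) + 7463) = 1/(11 + 7463) = 1/7474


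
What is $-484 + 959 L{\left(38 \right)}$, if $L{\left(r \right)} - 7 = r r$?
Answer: $1391025$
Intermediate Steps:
$L{\left(r \right)} = 7 + r^{2}$ ($L{\left(r \right)} = 7 + r r = 7 + r^{2}$)
$-484 + 959 L{\left(38 \right)} = -484 + 959 \left(7 + 38^{2}\right) = -484 + 959 \left(7 + 1444\right) = -484 + 959 \cdot 1451 = -484 + 1391509 = 1391025$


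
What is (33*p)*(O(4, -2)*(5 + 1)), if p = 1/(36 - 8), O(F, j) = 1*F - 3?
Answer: 99/14 ≈ 7.0714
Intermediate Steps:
O(F, j) = -3 + F (O(F, j) = F - 3 = -3 + F)
p = 1/28 ≈ 0.035714
(33*p)*(O(4, -2)*(5 + 1)) = (33*(1/28))*((-3 + 4)*(5 + 1)) = 33*(1*6)/28 = (33/28)*6 = 99/14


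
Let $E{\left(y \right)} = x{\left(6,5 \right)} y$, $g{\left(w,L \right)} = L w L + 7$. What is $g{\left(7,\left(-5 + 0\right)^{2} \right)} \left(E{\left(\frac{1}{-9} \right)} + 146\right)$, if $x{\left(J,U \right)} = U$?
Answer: $\frac{5736038}{9} \approx 6.3734 \cdot 10^{5}$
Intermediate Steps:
$g{\left(w,L \right)} = 7 + w L^{2}$ ($g{\left(w,L \right)} = w L^{2} + 7 = 7 + w L^{2}$)
$E{\left(y \right)} = 5 y$
$g{\left(7,\left(-5 + 0\right)^{2} \right)} \left(E{\left(\frac{1}{-9} \right)} + 146\right) = \left(7 + 7 \left(\left(-5 + 0\right)^{2}\right)^{2}\right) \left(\frac{5}{-9} + 146\right) = \left(7 + 7 \left(\left(-5\right)^{2}\right)^{2}\right) \left(5 \left(- \frac{1}{9}\right) + 146\right) = \left(7 + 7 \cdot 25^{2}\right) \left(- \frac{5}{9} + 146\right) = \left(7 + 7 \cdot 625\right) \frac{1309}{9} = \left(7 + 4375\right) \frac{1309}{9} = 4382 \cdot \frac{1309}{9} = \frac{5736038}{9}$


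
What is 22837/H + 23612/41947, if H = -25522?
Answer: -355318175/1070571334 ≈ -0.33190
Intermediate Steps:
22837/H + 23612/41947 = 22837/(-25522) + 23612/41947 = 22837*(-1/25522) + 23612*(1/41947) = -22837/25522 + 23612/41947 = -355318175/1070571334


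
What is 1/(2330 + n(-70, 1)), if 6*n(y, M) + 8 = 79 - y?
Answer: 2/4707 ≈ 0.00042490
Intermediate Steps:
n(y, M) = 71/6 - y/6 (n(y, M) = -4/3 + (79 - y)/6 = -4/3 + (79/6 - y/6) = 71/6 - y/6)
1/(2330 + n(-70, 1)) = 1/(2330 + (71/6 - ⅙*(-70))) = 1/(2330 + (71/6 + 35/3)) = 1/(2330 + 47/2) = 1/(4707/2) = 2/4707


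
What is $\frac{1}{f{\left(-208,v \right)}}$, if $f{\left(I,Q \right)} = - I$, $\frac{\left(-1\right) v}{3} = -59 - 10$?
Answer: $\frac{1}{208} \approx 0.0048077$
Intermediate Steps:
$v = 207$ ($v = - 3 \left(-59 - 10\right) = \left(-3\right) \left(-69\right) = 207$)
$\frac{1}{f{\left(-208,v \right)}} = \frac{1}{\left(-1\right) \left(-208\right)} = \frac{1}{208}$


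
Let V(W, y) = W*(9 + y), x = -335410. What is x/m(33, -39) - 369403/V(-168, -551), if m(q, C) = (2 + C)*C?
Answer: -10358047163/43797936 ≈ -236.50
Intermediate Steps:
m(q, C) = C*(2 + C)
x/m(33, -39) - 369403/V(-168, -551) = -335410*(-1/(39*(2 - 39))) - 369403*(-1/(168*(9 - 551))) = -335410/((-39*(-37))) - 369403/((-168*(-542))) = -335410/1443 - 369403/91056 = -10358047163/43797936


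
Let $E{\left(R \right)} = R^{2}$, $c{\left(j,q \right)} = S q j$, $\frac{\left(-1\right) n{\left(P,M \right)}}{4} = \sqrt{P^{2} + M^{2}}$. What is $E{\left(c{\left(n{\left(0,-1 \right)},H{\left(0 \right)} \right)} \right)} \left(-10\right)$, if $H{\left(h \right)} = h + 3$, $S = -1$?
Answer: $-1440$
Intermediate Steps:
$H{\left(h \right)} = 3 + h$
$n{\left(P,M \right)} = - 4 \sqrt{M^{2} + P^{2}}$ ($n{\left(P,M \right)} = - 4 \sqrt{P^{2} + M^{2}} = - 4 \sqrt{M^{2} + P^{2}}$)
$c{\left(j,q \right)} = - j q$ ($c{\left(j,q \right)} = - q j = - j q$)
$E{\left(c{\left(n{\left(0,-1 \right)},H{\left(0 \right)} \right)} \right)} \left(-10\right) = \left(- - 4 \sqrt{\left(-1\right)^{2} + 0^{2}} \left(3 + 0\right)\right)^{2} \left(-10\right) = \left(\left(-1\right) \left(- 4 \sqrt{1 + 0}\right) 3\right)^{2} \left(-10\right) = \left(\left(-1\right) \left(- 4 \sqrt{1}\right) 3\right)^{2} \left(-10\right) = \left(\left(-1\right) \left(\left(-4\right) 1\right) 3\right)^{2} \left(-10\right) = \left(\left(-1\right) \left(-4\right) 3\right)^{2} \left(-10\right) = 12^{2} \left(-10\right) = 144 \left(-10\right) = -1440$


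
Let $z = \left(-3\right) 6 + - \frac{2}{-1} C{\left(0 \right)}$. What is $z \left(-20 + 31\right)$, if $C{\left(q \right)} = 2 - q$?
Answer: $-154$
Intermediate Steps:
$z = -14$ ($z = \left(-3\right) 6 + - \frac{2}{-1} \left(2 - 0\right) = -18 + \left(-2\right) \left(-1\right) \left(2 + 0\right) = -18 + 2 \cdot 2 = -18 + 4 = -14$)
$z \left(-20 + 31\right) = - 14 \left(-20 + 31\right) = \left(-14\right) 11 = -154$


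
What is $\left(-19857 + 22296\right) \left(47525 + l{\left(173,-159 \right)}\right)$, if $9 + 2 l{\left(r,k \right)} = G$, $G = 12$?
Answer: $\frac{231834267}{2} \approx 1.1592 \cdot 10^{8}$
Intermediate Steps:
$l{\left(r,k \right)} = \frac{3}{2}$ ($l{\left(r,k \right)} = - \frac{9}{2} + \frac{1}{2} \cdot 12 = - \frac{9}{2} + 6 = \frac{3}{2}$)
$\left(-19857 + 22296\right) \left(47525 + l{\left(173,-159 \right)}\right) = \left(-19857 + 22296\right) \left(47525 + \frac{3}{2}\right) = 2439 \cdot \frac{95053}{2} = \frac{231834267}{2}$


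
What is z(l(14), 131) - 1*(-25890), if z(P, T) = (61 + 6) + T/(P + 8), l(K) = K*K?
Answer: 5295359/204 ≈ 25958.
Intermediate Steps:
l(K) = K**2
z(P, T) = 67 + T/(8 + P)
z(l(14), 131) - 1*(-25890) = (536 + 131 + 67*14**2)/(8 + 14**2) - 1*(-25890) = (536 + 131 + 67*196)/(8 + 196) + 25890 = (536 + 131 + 13132)/204 + 25890 = (1/204)*13799 + 25890 = 13799/204 + 25890 = 5295359/204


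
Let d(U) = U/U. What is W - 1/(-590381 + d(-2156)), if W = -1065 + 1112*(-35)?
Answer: -23606344299/590380 ≈ -39985.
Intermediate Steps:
d(U) = 1
W = -39985 (W = -1065 - 38920 = -39985)
W - 1/(-590381 + d(-2156)) = -39985 - 1/(-590381 + 1) = -39985 - 1/(-590380) = -39985 - 1*(-1/590380) = -39985 + 1/590380 = -23606344299/590380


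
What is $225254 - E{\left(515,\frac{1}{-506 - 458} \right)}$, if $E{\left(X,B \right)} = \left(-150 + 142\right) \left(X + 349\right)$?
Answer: $232166$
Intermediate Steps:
$E{\left(X,B \right)} = -2792 - 8 X$ ($E{\left(X,B \right)} = - 8 \left(349 + X\right) = -2792 - 8 X$)
$225254 - E{\left(515,\frac{1}{-506 - 458} \right)} = 225254 - \left(-2792 - 4120\right) = 225254 - -6912 = 225254 + 6912 = 232166$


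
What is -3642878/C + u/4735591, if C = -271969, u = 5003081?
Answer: 18611863207387/1287933948679 ≈ 14.451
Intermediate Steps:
-3642878/C + u/4735591 = -3642878/(-271969) + 5003081/4735591 = -3642878*(-1/271969) + 5003081*(1/4735591) = 3642878/271969 + 5003081/4735591 = 18611863207387/1287933948679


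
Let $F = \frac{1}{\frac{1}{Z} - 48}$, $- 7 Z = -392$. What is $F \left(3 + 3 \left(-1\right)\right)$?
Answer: $0$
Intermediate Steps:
$Z = 56$ ($Z = \left(- \frac{1}{7}\right) \left(-392\right) = 56$)
$F = - \frac{56}{2687}$ ($F = \frac{1}{\frac{1}{56} - 48} = \frac{1}{- \frac{2687}{56}} = - \frac{56}{2687} \approx -0.020841$)
$F \left(3 + 3 \left(-1\right)\right) = - \frac{56 \left(3 + 3 \left(-1\right)\right)}{2687} = - \frac{56 \left(3 - 3\right)}{2687} = \left(- \frac{56}{2687}\right) 0 = 0$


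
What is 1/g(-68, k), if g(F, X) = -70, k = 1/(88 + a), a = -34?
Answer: -1/70 ≈ -0.014286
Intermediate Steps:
k = 1/54 (k = 1/(88 - 34) = 1/54 ≈ 0.018519)
1/g(-68, k) = 1/(-70) = -1/70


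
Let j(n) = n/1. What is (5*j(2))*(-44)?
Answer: -440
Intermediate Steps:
j(n) = n (j(n) = n*1 = n)
(5*j(2))*(-44) = (5*2)*(-44) = 10*(-44) = -440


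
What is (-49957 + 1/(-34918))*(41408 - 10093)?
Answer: -54625839873005/34918 ≈ -1.5644e+9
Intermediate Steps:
(-49957 + 1/(-34918))*(41408 - 10093) = (-49957 - 1/34918)*31315 = -1744398527/34918*31315 = -54625839873005/34918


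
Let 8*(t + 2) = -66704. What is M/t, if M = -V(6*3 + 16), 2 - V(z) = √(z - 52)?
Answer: 1/4170 - I*√2/2780 ≈ 0.00023981 - 0.00050871*I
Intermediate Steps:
t = -8340 (t = -2 + (⅛)*(-66704) = -2 - 8338 = -8340)
V(z) = 2 - √(-52 + z) (V(z) = 2 - √(z - 52) = 2 - √(-52 + z))
M = -2 + 3*I*√2 (M = -(2 - √(-52 + (6*3 + 16))) = -(2 - √(-52 + (18 + 16))) = -(2 - √(-52 + 34)) = -(2 - √(-18)) = -(2 - 3*I*√2) = -2 + 3*I*√2 ≈ -2.0 + 4.2426*I)
M/t = (-2 + 3*I*√2)/(-8340) = (-2 + 3*I*√2)*(-1/8340) = 1/4170 - I*√2/2780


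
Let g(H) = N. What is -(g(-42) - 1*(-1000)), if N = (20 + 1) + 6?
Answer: -1027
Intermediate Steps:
N = 27 (N = 21 + 6 = 27)
g(H) = 27
-(g(-42) - 1*(-1000)) = -(27 - 1*(-1000)) = -(27 + 1000) = -1*1027 = -1027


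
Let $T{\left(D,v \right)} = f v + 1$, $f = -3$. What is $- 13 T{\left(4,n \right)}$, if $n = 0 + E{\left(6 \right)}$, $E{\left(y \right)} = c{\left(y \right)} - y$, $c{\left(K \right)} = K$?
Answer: $-13$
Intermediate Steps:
$E{\left(y \right)} = 0$ ($E{\left(y \right)} = y - y = 0$)
$n = 0$ ($n = 0 + 0 = 0$)
$T{\left(D,v \right)} = 1 - 3 v$ ($T{\left(D,v \right)} = - 3 v + 1 = 1 - 3 v$)
$- 13 T{\left(4,n \right)} = - 13 \left(1 - 0\right) = - 13 \left(1 + 0\right) = \left(-13\right) 1 = -13$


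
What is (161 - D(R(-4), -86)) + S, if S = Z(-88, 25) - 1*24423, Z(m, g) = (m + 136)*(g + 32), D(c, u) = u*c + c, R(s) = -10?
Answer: -22376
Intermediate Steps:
D(c, u) = c + c*u (D(c, u) = c*u + c = c + c*u)
Z(m, g) = (32 + g)*(136 + m) (Z(m, g) = (136 + m)*(32 + g) = (32 + g)*(136 + m))
S = -21687 (S = (4352 + 32*(-88) + 136*25 + 25*(-88)) - 1*24423 = (4352 - 2816 + 3400 - 2200) - 24423 = 2736 - 24423 = -21687)
(161 - D(R(-4), -86)) + S = (161 - (-10)*(1 - 86)) - 21687 = (161 - (-10)*(-85)) - 21687 = (161 - 1*850) - 21687 = (161 - 850) - 21687 = -689 - 21687 = -22376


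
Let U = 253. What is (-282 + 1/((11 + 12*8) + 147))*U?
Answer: -18121631/254 ≈ -71345.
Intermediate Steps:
(-282 + 1/((11 + 12*8) + 147))*U = (-282 + 1/((11 + 12*8) + 147))*253 = (-282 + 1/((11 + 96) + 147))*253 = (-282 + 1/(107 + 147))*253 = (-282 + 1/254)*253 = -71627/254*253 = -18121631/254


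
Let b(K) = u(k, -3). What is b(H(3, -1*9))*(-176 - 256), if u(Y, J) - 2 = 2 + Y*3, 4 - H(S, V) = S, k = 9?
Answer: -13392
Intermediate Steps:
H(S, V) = 4 - S
u(Y, J) = 4 + 3*Y (u(Y, J) = 2 + (2 + Y*3) = 2 + (2 + 3*Y) = 4 + 3*Y)
b(K) = 31 (b(K) = 4 + 3*9 = 4 + 27 = 31)
b(H(3, -1*9))*(-176 - 256) = 31*(-176 - 256) = 31*(-432) = -13392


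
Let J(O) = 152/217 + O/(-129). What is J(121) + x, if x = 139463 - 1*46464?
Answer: 2603314358/27993 ≈ 92999.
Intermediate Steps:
J(O) = 152/217 - O/129 (J(O) = 152*(1/217) + O*(-1/129) = 152/217 - O/129)
x = 92999 (x = 139463 - 46464 = 92999)
J(121) + x = (152/217 - 1/129*121) + 92999 = (152/217 - 121/129) + 92999 = -6649/27993 + 92999 = 2603314358/27993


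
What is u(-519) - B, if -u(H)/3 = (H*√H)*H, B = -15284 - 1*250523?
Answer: 265807 - 808083*I*√519 ≈ 2.6581e+5 - 1.8409e+7*I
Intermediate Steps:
B = -265807 (B = -15284 - 250523 = -265807)
u(H) = -3*H^(5/2) (u(H) = -3*H*√H*H = -3*H^(3/2)*H = -3*H^(5/2))
u(-519) - B = -808083*I*√519 - 1*(-265807) = -808083*I*√519 + 265807 = 265807 - 808083*I*√519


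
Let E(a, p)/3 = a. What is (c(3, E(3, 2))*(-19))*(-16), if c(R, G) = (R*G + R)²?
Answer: 273600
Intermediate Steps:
E(a, p) = 3*a
c(R, G) = (R + G*R)² (c(R, G) = (G*R + R)² = (R + G*R)²)
(c(3, E(3, 2))*(-19))*(-16) = ((3²*(1 + 3*3)²)*(-19))*(-16) = ((9*(1 + 9)²)*(-19))*(-16) = ((9*10²)*(-19))*(-16) = ((9*100)*(-19))*(-16) = (900*(-19))*(-16) = -17100*(-16) = 273600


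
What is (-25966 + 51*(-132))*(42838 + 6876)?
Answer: -1625548372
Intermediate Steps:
(-25966 + 51*(-132))*(42838 + 6876) = (-25966 - 6732)*49714 = -32698*49714 = -1625548372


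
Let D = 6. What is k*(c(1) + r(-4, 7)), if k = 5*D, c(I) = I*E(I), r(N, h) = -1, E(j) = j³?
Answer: 0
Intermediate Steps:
c(I) = I⁴ (c(I) = I*I³ = I⁴)
k = 30 (k = 5*6 = 30)
k*(c(1) + r(-4, 7)) = 30*(1⁴ - 1) = 30*(1 - 1) = 30*0 = 0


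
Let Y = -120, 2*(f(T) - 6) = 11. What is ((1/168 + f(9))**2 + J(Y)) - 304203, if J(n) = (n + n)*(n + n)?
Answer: -6956386583/28224 ≈ -2.4647e+5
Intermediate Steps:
f(T) = 23/2 (f(T) = 6 + (1/2)*11 = 6 + 11/2 = 23/2)
J(n) = 4*n**2 (J(n) = (2*n)*(2*n) = 4*n**2)
((1/168 + f(9))**2 + J(Y)) - 304203 = ((1/168 + 23/2)**2 + 4*(-120)**2) - 304203 = ((1/168 + 23/2)**2 + 4*14400) - 304203 = ((1933/168)**2 + 57600) - 304203 = (3736489/28224 + 57600) - 304203 = 1629438889/28224 - 304203 = -6956386583/28224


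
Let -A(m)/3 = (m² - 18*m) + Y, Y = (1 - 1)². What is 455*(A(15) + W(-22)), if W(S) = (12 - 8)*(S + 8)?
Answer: 35945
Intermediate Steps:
Y = 0 (Y = 0² = 0)
W(S) = 32 + 4*S (W(S) = 4*(8 + S) = 32 + 4*S)
A(m) = -3*m² + 54*m (A(m) = -3*((m² - 18*m) + 0) = -3*(m² - 18*m) = -3*m² + 54*m)
455*(A(15) + W(-22)) = 455*(3*15*(18 - 1*15) + (32 + 4*(-22))) = 455*(3*15*(18 - 15) + (32 - 88)) = 455*(3*15*3 - 56) = 455*(135 - 56) = 455*79 = 35945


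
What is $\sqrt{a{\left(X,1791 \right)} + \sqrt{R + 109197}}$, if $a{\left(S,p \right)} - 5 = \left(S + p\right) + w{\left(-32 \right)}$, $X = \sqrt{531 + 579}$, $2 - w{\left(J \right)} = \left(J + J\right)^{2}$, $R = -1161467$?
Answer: $\sqrt{-2298 + \sqrt{1110} + i \sqrt{1052270}} \approx 10.524 + 48.738 i$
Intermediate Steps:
$w{\left(J \right)} = 2 - 4 J^{2}$ ($w{\left(J \right)} = 2 - \left(J + J\right)^{2} = 2 - \left(2 J\right)^{2} = 2 - 4 J^{2}$)
$X = \sqrt{1110} \approx 33.317$
$a{\left(S,p \right)} = -4089 + S + p$ ($a{\left(S,p \right)} = 5 + \left(\left(S + p\right) + \left(2 - 4 \left(-32\right)^{2}\right)\right) = 5 + \left(\left(S + p\right) + \left(2 - 4096\right)\right) = 5 - \left(4094 - S - p\right) = 5 + \left(-4094 + S + p\right) = -4089 + S + p$)
$\sqrt{a{\left(X,1791 \right)} + \sqrt{R + 109197}} = \sqrt{\left(-4089 + \sqrt{1110} + 1791\right) + \sqrt{-1161467 + 109197}} = \sqrt{\left(-2298 + \sqrt{1110}\right) + \sqrt{-1052270}} = \sqrt{\left(-2298 + \sqrt{1110}\right) + i \sqrt{1052270}} = \sqrt{-2298 + \sqrt{1110} + i \sqrt{1052270}}$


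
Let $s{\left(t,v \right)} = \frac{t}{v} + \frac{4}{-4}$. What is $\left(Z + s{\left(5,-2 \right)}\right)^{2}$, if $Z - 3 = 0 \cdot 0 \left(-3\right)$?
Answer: $\frac{1}{4} \approx 0.25$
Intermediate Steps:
$Z = 3$ ($Z = 3 + 0 \cdot 0 \left(-3\right) = 3 + 0 \left(-3\right) = 3 + 0 = 3$)
$s{\left(t,v \right)} = -1 + \frac{t}{v}$ ($s{\left(t,v \right)} = \frac{t}{v} + 4 \left(- \frac{1}{4}\right) = \frac{t}{v} - 1 = -1 + \frac{t}{v}$)
$\left(Z + s{\left(5,-2 \right)}\right)^{2} = \left(3 + \frac{5 - -2}{-2}\right)^{2} = \left(3 - \frac{5 + 2}{2}\right)^{2} = \left(3 - \frac{7}{2}\right)^{2} = \left(- \frac{1}{2}\right)^{2} = \frac{1}{4}$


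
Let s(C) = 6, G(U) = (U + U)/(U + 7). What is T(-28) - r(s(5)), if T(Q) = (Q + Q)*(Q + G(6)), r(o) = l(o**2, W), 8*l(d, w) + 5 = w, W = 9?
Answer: 39411/26 ≈ 1515.8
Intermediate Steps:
G(U) = 2*U/(7 + U) (G(U) = (2*U)/(7 + U) = 2*U/(7 + U))
l(d, w) = -5/8 + w/8
r(o) = 1/2 (r(o) = -5/8 + (1/8)*9 = -5/8 + 9/8 = 1/2)
T(Q) = 2*Q*(12/13 + Q) (T(Q) = (Q + Q)*(Q + 2*6/(7 + 6)) = (2*Q)*(Q + 2*6/13) = (2*Q)*(Q + 2*6*(1/13)) = (2*Q)*(Q + 12/13) = (2*Q)*(12/13 + Q) = 2*Q*(12/13 + Q))
T(-28) - r(s(5)) = (2/13)*(-28)*(12 + 13*(-28)) - 1*1/2 = (2/13)*(-28)*(12 - 364) - 1/2 = (2/13)*(-28)*(-352) - 1/2 = 19712/13 - 1/2 = 39411/26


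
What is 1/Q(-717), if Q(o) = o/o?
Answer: 1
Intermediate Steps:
Q(o) = 1
1/Q(-717) = 1/1 = 1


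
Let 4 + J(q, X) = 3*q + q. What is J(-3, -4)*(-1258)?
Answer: 20128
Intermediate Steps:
J(q, X) = -4 + 4*q (J(q, X) = -4 + (3*q + q) = -4 + 4*q)
J(-3, -4)*(-1258) = (-4 + 4*(-3))*(-1258) = (-4 - 12)*(-1258) = -16*(-1258) = 20128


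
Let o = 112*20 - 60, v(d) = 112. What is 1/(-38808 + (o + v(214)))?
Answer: -1/36516 ≈ -2.7385e-5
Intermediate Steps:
o = 2180 (o = 2240 - 60 = 2180)
1/(-38808 + (o + v(214))) = 1/(-38808 + (2180 + 112)) = 1/(-38808 + 2292) = 1/(-36516) = -1/36516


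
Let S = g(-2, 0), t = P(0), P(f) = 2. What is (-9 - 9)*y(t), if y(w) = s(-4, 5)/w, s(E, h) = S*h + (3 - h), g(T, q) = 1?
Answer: -27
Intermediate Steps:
t = 2
S = 1
s(E, h) = 3 (s(E, h) = 1*h + (3 - h) = h + (3 - h) = 3)
y(w) = 3/w
(-9 - 9)*y(t) = (-9 - 9)*(3/2) = -54/2 = -18*3/2 = -27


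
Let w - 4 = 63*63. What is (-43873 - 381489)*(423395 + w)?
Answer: -181786107216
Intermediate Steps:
w = 3973 (w = 4 + 63*63 = 4 + 3969 = 3973)
(-43873 - 381489)*(423395 + w) = (-43873 - 381489)*(423395 + 3973) = -425362*427368 = -181786107216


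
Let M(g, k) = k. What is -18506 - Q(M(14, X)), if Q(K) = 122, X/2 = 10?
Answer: -18628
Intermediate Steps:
X = 20 (X = 2*10 = 20)
-18506 - Q(M(14, X)) = -18506 - 1*122 = -18506 - 122 = -18628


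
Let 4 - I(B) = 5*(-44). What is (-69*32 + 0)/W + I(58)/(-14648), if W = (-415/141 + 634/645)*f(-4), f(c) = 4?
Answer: 3404230036/12090093 ≈ 281.57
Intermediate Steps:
I(B) = 224 (I(B) = 4 - 5*(-44) = 4 - 1*(-220) = 4 + 220 = 224)
W = -79236/10105 (W = (-415/141 + 634/645)*4 = -19809/10105*4 = -79236/10105 ≈ -7.8413)
(-69*32 + 0)/W + I(58)/(-14648) = (-69*32 + 0)/(-79236/10105) + 224/(-14648) = (-2208 + 0)*(-10105/79236) + 224*(-1/14648) = -2208*(-10105/79236) - 28/1831 = 1859320/6603 - 28/1831 = 3404230036/12090093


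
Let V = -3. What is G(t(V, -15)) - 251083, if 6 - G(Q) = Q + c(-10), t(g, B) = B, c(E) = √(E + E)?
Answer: -251062 - 2*I*√5 ≈ -2.5106e+5 - 4.4721*I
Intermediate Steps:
c(E) = √2*√E (c(E) = √(2*E) = √2*√E)
G(Q) = 6 - Q - 2*I*√5 (G(Q) = 6 - (Q + √2*√(-10)) = 6 - (Q + √2*(I*√10)) = 6 - (Q + 2*I*√5) = 6 + (-Q - 2*I*√5) = 6 - Q - 2*I*√5)
G(t(V, -15)) - 251083 = (6 - 1*(-15) - 2*I*√5) - 251083 = (6 + 15 - 2*I*√5) - 251083 = (21 - 2*I*√5) - 251083 = -251062 - 2*I*√5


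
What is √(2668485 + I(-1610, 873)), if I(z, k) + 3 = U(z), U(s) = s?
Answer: 2*√666718 ≈ 1633.1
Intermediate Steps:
I(z, k) = -3 + z
√(2668485 + I(-1610, 873)) = √(2668485 + (-3 - 1610)) = √(2668485 - 1613) = √2666872 = 2*√666718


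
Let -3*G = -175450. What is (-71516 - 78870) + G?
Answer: -275708/3 ≈ -91903.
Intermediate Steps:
G = 175450/3 (G = -⅓*(-175450) = 175450/3 ≈ 58483.)
(-71516 - 78870) + G = (-71516 - 78870) + 175450/3 = -150386 + 175450/3 = -275708/3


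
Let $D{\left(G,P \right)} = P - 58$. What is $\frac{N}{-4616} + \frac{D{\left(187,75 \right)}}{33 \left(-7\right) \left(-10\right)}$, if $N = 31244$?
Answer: $- \frac{4505948}{666435} \approx -6.7613$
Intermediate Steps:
$D{\left(G,P \right)} = -58 + P$ ($D{\left(G,P \right)} = P + \left(-68 + 10\right) = P - 58 = -58 + P$)
$\frac{N}{-4616} + \frac{D{\left(187,75 \right)}}{33 \left(-7\right) \left(-10\right)} = \frac{31244}{-4616} + \frac{-58 + 75}{33 \left(-7\right) \left(-10\right)} = 31244 \left(- \frac{1}{4616}\right) + \frac{17}{\left(-231\right) \left(-10\right)} = - \frac{7811}{1154} + \frac{17}{2310} = - \frac{4505948}{666435}$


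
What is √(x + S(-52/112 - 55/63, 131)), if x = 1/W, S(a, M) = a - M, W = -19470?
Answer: I*√2458161580105/136290 ≈ 11.504*I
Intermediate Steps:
x = -1/19470 (x = 1/(-19470) = -1/19470 ≈ -5.1361e-5)
√(x + S(-52/112 - 55/63, 131)) = √(-1/19470 + ((-52/112 - 55/63) - 1*131)) = √(-1/19470 + ((-52*1/112 - 55*1/63) - 131)) = √(-1/19470 + ((-13/28 - 55/63) - 131)) = √(-1/19470 + (-337/252 - 131)) = √(-1/19470 - 33349/252) = √(-108217547/817740) = I*√2458161580105/136290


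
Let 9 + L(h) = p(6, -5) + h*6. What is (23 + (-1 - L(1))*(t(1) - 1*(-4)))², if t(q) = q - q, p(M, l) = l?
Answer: 2601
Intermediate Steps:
L(h) = -14 + 6*h (L(h) = -9 + (-5 + h*6) = -9 + (-5 + 6*h) = -14 + 6*h)
t(q) = 0
(23 + (-1 - L(1))*(t(1) - 1*(-4)))² = (23 + (-1 - (-14 + 6*1))*(0 - 1*(-4)))² = (23 + (-1 - (-14 + 6))*(0 + 4))² = (23 + (-1 - 1*(-8))*4)² = (23 + (-1 + 8)*4)² = (23 + 7*4)² = (23 + 28)² = 51² = 2601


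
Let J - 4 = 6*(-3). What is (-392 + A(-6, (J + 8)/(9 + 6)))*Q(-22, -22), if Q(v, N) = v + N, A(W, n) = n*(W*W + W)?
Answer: 17776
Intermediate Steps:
J = -14 (J = 4 + 6*(-3) = 4 - 18 = -14)
A(W, n) = n*(W + W²) (A(W, n) = n*(W² + W) = n*(W + W²))
Q(v, N) = N + v
(-392 + A(-6, (J + 8)/(9 + 6)))*Q(-22, -22) = (-392 - 6*(-14 + 8)/(9 + 6)*(1 - 6))*(-22 - 22) = (-392 - 6*(-6/15)*(-5))*(-44) = (-392 - 6*(-6*1/15)*(-5))*(-44) = (-392 - 6*(-⅖)*(-5))*(-44) = (-392 - 12)*(-44) = -404*(-44) = 17776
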